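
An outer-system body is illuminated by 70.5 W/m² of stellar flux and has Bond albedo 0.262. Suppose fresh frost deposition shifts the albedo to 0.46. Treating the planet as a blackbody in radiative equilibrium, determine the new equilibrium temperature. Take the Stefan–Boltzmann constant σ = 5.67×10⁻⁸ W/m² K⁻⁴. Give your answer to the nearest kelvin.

T₂ = [S(1−α₂)/(4σ)]^(1/4) = [70.50·0.54/(4σ)]^(1/4) = 113.8 K.

114 K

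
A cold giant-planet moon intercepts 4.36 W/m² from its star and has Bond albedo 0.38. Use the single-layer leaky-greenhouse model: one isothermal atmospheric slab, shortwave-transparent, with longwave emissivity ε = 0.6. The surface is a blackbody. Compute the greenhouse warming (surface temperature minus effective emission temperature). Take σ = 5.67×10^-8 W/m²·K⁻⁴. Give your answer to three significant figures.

Effective emission temperature (TOA balance): σT_e⁴ = S(1−α)/4 = 0.6758 W/m² → T_e = 58.76 K.
Surface balance with a leaky layer gives σT_s⁴ = σT_e⁴·2/(2−ε), so T_s = T_e·[2/(2−0.6)]^(1/4) = 64.24 K.
T_s − T_e = 64.24 − 58.76 = 5.480 K.

5.48 K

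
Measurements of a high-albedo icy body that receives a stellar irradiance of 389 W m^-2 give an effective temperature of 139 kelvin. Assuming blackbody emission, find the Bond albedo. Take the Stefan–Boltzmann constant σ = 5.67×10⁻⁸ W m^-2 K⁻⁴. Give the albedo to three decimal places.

0.782

From σT⁴ = S(1−α)/4 we invert for α: 1−α = 4σT⁴/S.
σT⁴ = 21.17 W m^-2, so 4σT⁴ = 84.66 W m^-2.
Hence α = 1 − 84.66/389.0 = 0.7824.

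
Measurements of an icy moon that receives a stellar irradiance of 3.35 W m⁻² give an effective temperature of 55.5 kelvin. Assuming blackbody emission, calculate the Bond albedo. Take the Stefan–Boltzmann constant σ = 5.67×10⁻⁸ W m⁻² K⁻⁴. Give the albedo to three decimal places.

0.358

From σT⁴ = S(1−α)/4 we invert for α: 1−α = 4σT⁴/S.
σT⁴ = 0.5380 W m⁻², so 4σT⁴ = 2.152 W m⁻².
1−α = 2.152/3.350 = 0.6423, so α = 0.3577.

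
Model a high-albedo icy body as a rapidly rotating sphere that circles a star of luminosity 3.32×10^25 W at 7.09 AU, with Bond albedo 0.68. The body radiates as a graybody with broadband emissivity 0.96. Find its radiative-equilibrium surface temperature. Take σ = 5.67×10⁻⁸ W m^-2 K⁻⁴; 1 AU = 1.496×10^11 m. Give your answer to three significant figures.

d = 7.09 × 1.496×10^11 m = 1.061×10^12 m.
Spreading L over a sphere of radius d: S = 3.32×10^25/(4π·1.06×10^12²) = 2.348 W m^-2.
The planet absorbs (1−α)S over its disc πR² and re-emits over 4πR², so the mean absorbed flux is (1−0.68)·2.348/4 = 0.1879 W m^-2.
Radiative balance εσT⁴ = 0.1879 gives T = [0.1879/(0.96·σ)]^(1/4) = 43.10 K.

43.1 K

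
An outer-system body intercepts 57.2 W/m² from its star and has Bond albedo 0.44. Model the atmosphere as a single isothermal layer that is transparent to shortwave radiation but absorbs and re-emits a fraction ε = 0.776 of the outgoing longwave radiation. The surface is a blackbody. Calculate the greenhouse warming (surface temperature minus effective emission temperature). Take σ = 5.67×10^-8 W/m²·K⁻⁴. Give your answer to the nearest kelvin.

Effective emission temperature (TOA balance): σT_e⁴ = S(1−α)/4 = 8.008 W/m² → T_e = 109.0 K.
For a single slab of emissivity ε, T_s⁴ = 2T_e⁴/(2−ε); thus T_s = 109.0·(1.634)^(1/4) = 123.3 K.
T_s − T_e = 123.3 − 109.0 = 14.24 K.

14 K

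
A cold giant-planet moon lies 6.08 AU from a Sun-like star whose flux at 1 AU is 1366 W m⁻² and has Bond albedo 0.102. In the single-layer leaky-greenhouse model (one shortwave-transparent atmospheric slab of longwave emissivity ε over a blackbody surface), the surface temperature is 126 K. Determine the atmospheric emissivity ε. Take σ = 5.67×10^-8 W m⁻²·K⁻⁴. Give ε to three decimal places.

0.839

Irradiance scales as 1/d², so S = 1366 W m⁻² × (1/6.08)² = 36.95 W m⁻².
TOA balance gives T_e = 110.0 K.
Since (2−ε)/2 = (T_e/T_s)⁴ = 0.5805, ε = 0.8390.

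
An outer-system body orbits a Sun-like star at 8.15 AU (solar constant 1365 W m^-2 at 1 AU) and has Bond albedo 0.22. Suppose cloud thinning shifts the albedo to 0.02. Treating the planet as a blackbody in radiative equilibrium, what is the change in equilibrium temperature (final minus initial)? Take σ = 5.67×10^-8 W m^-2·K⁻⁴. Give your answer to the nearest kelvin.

5 K

By the inverse-square law, S = 1365/8.15² = 20.55 W m^-2.
Initial: T₁ = [S(1−0.22)/(4σ)]^(1/4) = 91.69 K.
After:  T₂ = [20.55·0.98/(4σ)]^(1/4) = 97.07 K.
ΔT = T₂ − T₁ = 5.384 K.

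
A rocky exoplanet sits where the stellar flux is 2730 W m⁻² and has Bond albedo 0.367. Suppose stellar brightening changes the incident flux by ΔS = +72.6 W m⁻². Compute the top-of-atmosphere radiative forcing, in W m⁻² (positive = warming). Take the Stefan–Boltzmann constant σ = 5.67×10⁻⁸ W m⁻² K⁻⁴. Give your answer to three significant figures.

11.5 W m⁻²

TOA radiative forcing: ΔF = (1−α)ΔS/4 = 0.633·(+72.6)/4 = 11.49 W m⁻².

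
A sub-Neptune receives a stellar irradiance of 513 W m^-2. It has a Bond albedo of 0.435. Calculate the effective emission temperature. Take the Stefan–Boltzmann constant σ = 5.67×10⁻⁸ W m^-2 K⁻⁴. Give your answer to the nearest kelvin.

Absorbed flux (global mean): S(1−α)/4 = 513.0·0.565/4 = 72.46 W m^-2.
In equilibrium σT⁴ equals this, so T = 189.1 K.

189 K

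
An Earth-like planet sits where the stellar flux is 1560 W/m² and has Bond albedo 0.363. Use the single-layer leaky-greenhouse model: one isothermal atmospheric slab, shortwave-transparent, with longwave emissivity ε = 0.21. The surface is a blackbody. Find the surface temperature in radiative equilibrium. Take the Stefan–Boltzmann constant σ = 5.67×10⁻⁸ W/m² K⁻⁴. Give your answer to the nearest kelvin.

265 K

Effective emission temperature (TOA balance): σT_e⁴ = S(1−α)/4 = 248.4 W/m² → T_e = 257.3 K.
Surface balance with a leaky layer gives σT_s⁴ = σT_e⁴·2/(2−ε), so T_s = T_e·[2/(2−0.21)]^(1/4) = 264.5 K.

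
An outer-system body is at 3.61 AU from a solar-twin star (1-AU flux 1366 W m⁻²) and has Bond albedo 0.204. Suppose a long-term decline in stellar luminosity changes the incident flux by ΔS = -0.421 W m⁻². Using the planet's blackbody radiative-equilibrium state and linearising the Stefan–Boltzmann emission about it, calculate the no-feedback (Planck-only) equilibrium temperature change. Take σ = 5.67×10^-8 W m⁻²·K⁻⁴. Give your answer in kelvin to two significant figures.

-0.14 K

Irradiance scales as 1/d², so S = 1366 W m⁻² × (1/3.61)² = 104.8 W m⁻².
Unperturbed T_e = [104.8·(1−0.204)/(4σ)]^¼ = 138.5 K.
ΔF = Δ[S(1−α)]/4 = (1−0.204)·-0.421/4 = -0.08378 W m⁻².
Planck response: λ_P = 4σT_e³ = 4·5.67×10⁻⁸·(138.5)³ = 0.6025 W m⁻²/K.
Hence the no-feedback warming is ΔF/(4σT_e³) = -0.139 K.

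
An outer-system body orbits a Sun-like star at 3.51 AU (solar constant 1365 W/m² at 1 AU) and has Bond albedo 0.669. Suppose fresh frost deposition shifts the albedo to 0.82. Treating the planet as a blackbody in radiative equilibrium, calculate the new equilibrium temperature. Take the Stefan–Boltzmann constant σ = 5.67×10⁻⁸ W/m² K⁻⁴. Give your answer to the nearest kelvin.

Irradiance scales as 1/d², so S = 1365 W/m² × (1/3.51)² = 110.8 W/m².
New equilibrium: T₂ = [(1−0.82)·110.8/(4σ)]^(1/4) = 96.84 K.

97 kelvin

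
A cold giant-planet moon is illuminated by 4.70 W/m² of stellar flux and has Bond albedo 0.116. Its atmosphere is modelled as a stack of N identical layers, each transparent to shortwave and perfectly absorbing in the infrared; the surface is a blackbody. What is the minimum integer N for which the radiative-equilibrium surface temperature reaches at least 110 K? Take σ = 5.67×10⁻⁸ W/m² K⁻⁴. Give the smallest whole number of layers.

The effective emission temperature is T_e = [S(1−α)/(4σ)]^¼ = 65.42 K.
Need (N+1)T_e⁴ ≥ T_s⁴, i.e. N+1 ≥ (110/65.42)⁴ = 7.992.
The minimum whole number is N = 7.

7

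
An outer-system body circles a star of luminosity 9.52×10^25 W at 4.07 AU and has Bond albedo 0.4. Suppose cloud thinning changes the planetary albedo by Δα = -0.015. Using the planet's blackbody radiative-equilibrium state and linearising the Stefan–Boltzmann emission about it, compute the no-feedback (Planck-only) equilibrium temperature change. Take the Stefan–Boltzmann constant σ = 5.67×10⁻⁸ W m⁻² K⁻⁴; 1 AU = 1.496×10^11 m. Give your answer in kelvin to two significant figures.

d = 4.07 × 1.496×10^11 m = 6.089×10^11 m.
Flux at the orbit: S = L/(4πd²) = 9.52×10^25/(4π·(6.09×10^11)²) = 20.44 W m⁻².
Reference equilibrium: T_e = [S(1−α)/(4σ)]^(1/4) = 85.75 K.
The change in absorbed flux is Δ[S(1−α)/4] = −SΔα/4 = 0.07663 W m⁻².
The Planck feedback parameter is 4σT_e³ = 0.1430 W m⁻²/K.
So ΔT₀ = 0.07663/0.1430 = 0.536 K.

0.54 K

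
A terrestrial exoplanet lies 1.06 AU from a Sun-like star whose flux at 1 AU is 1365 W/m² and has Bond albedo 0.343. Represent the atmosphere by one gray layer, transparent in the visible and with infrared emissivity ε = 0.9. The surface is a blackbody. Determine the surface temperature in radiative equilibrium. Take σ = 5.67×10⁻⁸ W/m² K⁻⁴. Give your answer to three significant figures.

283 K

Irradiance scales as 1/d², so S = 1365 W/m² × (1/1.06)² = 1215 W/m².
At the top of the atmosphere, σT_e⁴ = S(1−α)/4 = 199.5 W/m², giving T_e = 243.6 K.
Surface balance with a leaky layer gives σT_s⁴ = σT_e⁴·2/(2−ε), so T_s = T_e·[2/(2−0.9)]^(1/4) = 282.8 K.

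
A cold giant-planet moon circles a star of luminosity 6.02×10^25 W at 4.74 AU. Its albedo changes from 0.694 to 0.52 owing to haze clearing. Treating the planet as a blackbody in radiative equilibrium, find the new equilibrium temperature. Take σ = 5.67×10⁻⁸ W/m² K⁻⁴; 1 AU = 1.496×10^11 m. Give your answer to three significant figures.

d = 4.74 × 1.496×10^11 m = 7.091×10^11 m.
Spreading L over a sphere of radius d: S = 6.02×10^25/(4π·7.09×10^11²) = 9.527 W/m².
New equilibrium: T₂ = [(1−0.52)·9.527/(4σ)]^(1/4) = 67.01 K.

67.0 K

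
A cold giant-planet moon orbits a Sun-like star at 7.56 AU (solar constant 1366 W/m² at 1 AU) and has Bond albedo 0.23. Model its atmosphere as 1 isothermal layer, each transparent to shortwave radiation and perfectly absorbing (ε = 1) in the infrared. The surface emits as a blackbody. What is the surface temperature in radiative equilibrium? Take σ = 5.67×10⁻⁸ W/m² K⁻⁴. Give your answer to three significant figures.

Flux at the orbit: S = 1366/(7.56)² = 23.90 W/m².
The effective emission temperature is T_e = [S(1−α)/(4σ)]^¼ = 94.91 K.
Layer-by-layer balance gives σT_s⁴ = (N+1)σT_e⁴, so T_s = 2^¼·94.91 = 112.9 K.

113 K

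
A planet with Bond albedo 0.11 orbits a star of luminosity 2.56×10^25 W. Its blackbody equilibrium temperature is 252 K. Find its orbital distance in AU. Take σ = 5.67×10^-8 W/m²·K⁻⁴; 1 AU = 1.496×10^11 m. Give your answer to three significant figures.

0.298 AU

The flux needed for this T is 4σT⁴/(1−0.11) = 1028 W/m².
Then d = [L/(4πS)]^(1/2) = 4.452×10^10 m, i.e. 0.2976 AU.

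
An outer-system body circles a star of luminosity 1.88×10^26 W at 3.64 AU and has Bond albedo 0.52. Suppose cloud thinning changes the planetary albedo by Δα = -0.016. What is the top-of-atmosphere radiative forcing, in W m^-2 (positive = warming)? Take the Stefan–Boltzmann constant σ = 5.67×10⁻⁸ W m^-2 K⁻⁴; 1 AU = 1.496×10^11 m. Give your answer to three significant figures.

0.202 W m^-2

Orbital distance: d = 3.64 AU = 5.445×10^11 m.
Spreading L over a sphere of radius d: S = 1.88×10^26/(4π·5.45×10^11²) = 50.45 W m^-2.
TOA radiative forcing: ΔF = −S·Δα/4 = −50.45·(-0.016)/4 = 0.2018 W m^-2.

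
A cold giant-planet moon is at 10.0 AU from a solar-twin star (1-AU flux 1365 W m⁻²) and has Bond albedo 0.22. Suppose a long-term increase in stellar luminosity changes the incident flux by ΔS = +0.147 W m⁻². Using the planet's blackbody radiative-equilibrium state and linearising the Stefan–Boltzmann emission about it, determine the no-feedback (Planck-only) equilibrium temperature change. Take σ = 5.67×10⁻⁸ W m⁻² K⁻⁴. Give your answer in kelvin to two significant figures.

By the inverse-square law, S = 1365/10.0² = 13.65 W m⁻².
The baseline emission temperature is T_e = 82.77 K.
ΔF = Δ[S(1−α)]/4 = (1−0.22)·+0.147/4 = 0.02866 W m⁻².
Linearising σT⁴ gives d(σT⁴)/dT = 4σT_e³ = 0.1286 W m⁻² per K.
So ΔT₀ = 0.02866/0.1286 = 0.223 K.

0.22 K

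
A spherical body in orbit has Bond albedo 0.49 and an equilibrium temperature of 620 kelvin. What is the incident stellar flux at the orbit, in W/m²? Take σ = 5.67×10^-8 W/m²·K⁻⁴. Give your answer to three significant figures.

From S(1−α)/4 = σT⁴: S = 4σT⁴/(1−α).
σT⁴ = 5.67×10⁻⁸·(620)⁴ = 8378 W/m².
So S = 4×8378/(1−0.49) = 65710 W/m².

65700 W/m²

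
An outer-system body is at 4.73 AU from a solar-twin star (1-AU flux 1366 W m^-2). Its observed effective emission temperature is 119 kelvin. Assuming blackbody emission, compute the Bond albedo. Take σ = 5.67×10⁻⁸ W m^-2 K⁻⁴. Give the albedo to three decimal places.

0.255

Irradiance scales as 1/d², so S = 1366 W m^-2 × (1/4.73)² = 61.06 W m^-2.
Energy balance: S(1−α)/4 = σT⁴, so 1−α = 4σT⁴/S.
σT⁴ = 11.37 W m^-2, so 4σT⁴ = 45.48 W m^-2.
Hence α = 1 − 45.48/61.06 = 0.2551.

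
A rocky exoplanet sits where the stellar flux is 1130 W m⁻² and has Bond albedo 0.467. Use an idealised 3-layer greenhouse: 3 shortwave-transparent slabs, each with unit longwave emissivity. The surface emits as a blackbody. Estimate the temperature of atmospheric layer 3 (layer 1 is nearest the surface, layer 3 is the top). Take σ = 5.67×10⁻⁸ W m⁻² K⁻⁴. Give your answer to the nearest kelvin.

227 kelvin

Top-of-atmosphere balance: σT_e⁴ = S(1−α)/4 = 150.6 W m⁻² → T_e = 227.0 K.
In the N-layer model, layer k (counted from the surface) has T_k = (N+1−k)^(1/4)·T_e.
With k = 3: T_3 = (3+1−3)^¼·227.0 K = 227.0 K.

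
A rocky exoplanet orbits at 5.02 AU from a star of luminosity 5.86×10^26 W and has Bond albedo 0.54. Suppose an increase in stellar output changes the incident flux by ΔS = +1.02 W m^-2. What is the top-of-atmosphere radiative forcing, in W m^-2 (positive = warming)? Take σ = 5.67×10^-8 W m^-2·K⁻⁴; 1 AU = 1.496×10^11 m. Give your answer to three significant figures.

Orbital distance: d = 5.02 AU = 7.510×10^11 m.
S = L/(4πd²) = 82.68 W m^-2.
Only a fraction (1−α) is absorbed and it's spread over 4πR², so ΔF = (1−α)ΔS/4 = 0.1173 W m^-2.

0.117 W m^-2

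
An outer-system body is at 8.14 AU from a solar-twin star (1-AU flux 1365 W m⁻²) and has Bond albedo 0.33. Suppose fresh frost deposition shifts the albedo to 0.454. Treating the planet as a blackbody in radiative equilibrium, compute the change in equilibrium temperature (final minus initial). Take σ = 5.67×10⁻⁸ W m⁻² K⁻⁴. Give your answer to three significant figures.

-4.41 kelvin

By the inverse-square law, S = 1365/8.14² = 20.60 W m⁻².
With α = 0.33, T₁ = 88.32 K.
After:  T₂ = [20.60·0.546/(4σ)]^(1/4) = 83.92 K.
ΔT = T₂ − T₁ = -4.405 K.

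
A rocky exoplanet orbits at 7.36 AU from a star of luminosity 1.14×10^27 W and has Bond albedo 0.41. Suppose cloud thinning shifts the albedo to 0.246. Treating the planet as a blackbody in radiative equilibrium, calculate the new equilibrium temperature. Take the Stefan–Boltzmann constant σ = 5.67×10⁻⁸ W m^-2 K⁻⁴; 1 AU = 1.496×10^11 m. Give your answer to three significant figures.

126 K

d = 7.36 × 1.496×10^11 m = 1.101×10^12 m.
Flux at the orbit: S = L/(4πd²) = 1.14×10^27/(4π·(1.10×10^12)²) = 74.83 W m^-2.
T₂ = [S(1−α₂)/(4σ)]^(1/4) = [74.83·0.754/(4σ)]^(1/4) = 125.6 K.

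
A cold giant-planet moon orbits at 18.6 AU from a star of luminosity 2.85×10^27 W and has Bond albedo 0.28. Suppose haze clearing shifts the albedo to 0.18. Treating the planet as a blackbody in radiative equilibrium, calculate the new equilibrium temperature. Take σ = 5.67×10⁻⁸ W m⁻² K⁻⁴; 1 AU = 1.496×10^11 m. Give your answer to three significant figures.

d = 18.6 × 1.496×10^11 m = 2.783×10^12 m.
Spreading L over a sphere of radius d: S = 2.85×10^27/(4π·2.78×10^12²) = 29.29 W m⁻².
T₂ = [S(1−α₂)/(4σ)]^(1/4) = [29.29·0.82/(4σ)]^(1/4) = 101.4 K.

101 kelvin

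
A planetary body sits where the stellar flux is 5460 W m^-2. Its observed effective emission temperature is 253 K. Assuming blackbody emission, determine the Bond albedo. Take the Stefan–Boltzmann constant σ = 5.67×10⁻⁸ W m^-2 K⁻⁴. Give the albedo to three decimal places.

Rearranging the radiative balance, α = 1 − 4σT⁴/S.
σT⁴ = 232.3 W m^-2, so 4σT⁴ = 929.2 W m^-2.
Hence α = 1 − 929.2/5460 = 0.8298.

0.830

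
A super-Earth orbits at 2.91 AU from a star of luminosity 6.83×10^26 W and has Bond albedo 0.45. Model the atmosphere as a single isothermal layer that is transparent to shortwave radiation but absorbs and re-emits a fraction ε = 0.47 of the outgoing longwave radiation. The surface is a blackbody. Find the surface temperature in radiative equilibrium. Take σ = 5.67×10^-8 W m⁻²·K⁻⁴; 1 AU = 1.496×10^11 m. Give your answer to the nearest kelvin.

d = 2.91 × 1.496×10^11 m = 4.353×10^11 m.
Spreading L over a sphere of radius d: S = 6.83×10^26/(4π·4.35×10^11²) = 286.8 W m⁻².
At the top of the atmosphere, σT_e⁴ = S(1−α)/4 = 39.43 W m⁻², giving T_e = 162.4 K.
For a single slab of emissivity ε, T_s⁴ = 2T_e⁴/(2−ε); thus T_s = 162.4·(1.307)^(1/4) = 173.6 K.

174 K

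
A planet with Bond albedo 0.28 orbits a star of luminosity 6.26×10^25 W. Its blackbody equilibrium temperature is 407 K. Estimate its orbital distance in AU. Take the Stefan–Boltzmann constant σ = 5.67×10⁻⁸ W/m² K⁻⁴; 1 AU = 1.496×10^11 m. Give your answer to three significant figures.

Energy balance gives S = 4σT⁴/(1−α) = 8643 W/m².
From L = 4πd²S, d = √(6.26×10^25/(4π·8643)) = 2.401×10^10 m = 0.1605 AU.

0.160 AU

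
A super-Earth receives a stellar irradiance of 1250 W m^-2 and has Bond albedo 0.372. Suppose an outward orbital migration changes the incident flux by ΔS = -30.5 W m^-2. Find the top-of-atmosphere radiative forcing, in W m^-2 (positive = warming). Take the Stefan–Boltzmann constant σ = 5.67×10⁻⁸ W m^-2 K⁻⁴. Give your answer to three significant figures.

TOA radiative forcing: ΔF = (1−α)ΔS/4 = 0.628·(-30.5)/4 = -4.788 W m^-2.

-4.79 W m^-2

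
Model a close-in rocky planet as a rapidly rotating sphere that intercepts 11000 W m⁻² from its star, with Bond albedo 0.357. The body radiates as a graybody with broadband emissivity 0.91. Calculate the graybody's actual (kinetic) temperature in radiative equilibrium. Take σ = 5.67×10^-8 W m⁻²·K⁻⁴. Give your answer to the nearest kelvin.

430 kelvin

Averaging over the sphere, the absorbed flux is S(1−α)/4 = 1768 W m⁻².
Radiative balance εσT⁴ = 1768 gives T = [1768/(0.91·σ)]^(1/4) = 430.3 K.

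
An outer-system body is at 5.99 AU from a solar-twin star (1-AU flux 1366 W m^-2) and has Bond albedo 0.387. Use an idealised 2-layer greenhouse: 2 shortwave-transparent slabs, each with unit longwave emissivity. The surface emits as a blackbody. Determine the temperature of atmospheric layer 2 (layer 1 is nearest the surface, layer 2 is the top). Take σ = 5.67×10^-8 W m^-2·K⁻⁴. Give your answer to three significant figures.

Flux at the orbit: S = 1366/(5.99)² = 38.07 W m^-2.
The effective emission temperature is T_e = [S(1−α)/(4σ)]^¼ = 100.7 K.
In the N-layer model, layer k (counted from the surface) has T_k = (N+1−k)^(1/4)·T_e.
T_2 = (1)^(1/4)·100.7 = 100.7 K.

101 K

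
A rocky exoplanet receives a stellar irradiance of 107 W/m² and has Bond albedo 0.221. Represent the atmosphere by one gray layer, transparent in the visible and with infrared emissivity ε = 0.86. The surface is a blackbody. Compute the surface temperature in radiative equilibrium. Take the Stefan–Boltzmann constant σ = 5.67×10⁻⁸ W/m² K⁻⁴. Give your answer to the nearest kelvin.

159 kelvin

The planet radiates to space at T_e = [S(1−α)/(4σ)]^(1/4) = 138.5 K.
Surface balance with a leaky layer gives σT_s⁴ = σT_e⁴·2/(2−ε), so T_s = T_e·[2/(2−0.86)]^(1/4) = 159.3 K.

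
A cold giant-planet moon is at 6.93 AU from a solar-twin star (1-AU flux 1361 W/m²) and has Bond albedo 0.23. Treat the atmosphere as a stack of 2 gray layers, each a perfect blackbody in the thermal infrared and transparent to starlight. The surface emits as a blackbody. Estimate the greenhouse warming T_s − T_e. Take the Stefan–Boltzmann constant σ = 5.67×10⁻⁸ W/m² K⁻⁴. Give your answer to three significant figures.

31.3 kelvin

Flux at the orbit: S = 1361/(6.93)² = 28.34 W/m².
The effective emission temperature is T_e = [S(1−α)/(4σ)]^¼ = 99.04 K.
Surface: T_s = (3)^¼·T_e = 130.3 K.
Warming: T_s − T_e = 31.30 K.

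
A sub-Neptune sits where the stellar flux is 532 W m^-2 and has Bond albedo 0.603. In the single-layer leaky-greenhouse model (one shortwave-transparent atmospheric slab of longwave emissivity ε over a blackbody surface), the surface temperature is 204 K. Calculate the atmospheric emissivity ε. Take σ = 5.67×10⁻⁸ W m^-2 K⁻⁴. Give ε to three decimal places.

0.925

First, T_e = [532.0·(1−0.603)/(4σ)]^(1/4) = 174.7 K.
T_s⁴ = T_e⁴·2/(2−ε) → ε = 2 − 2(T_e/T_s)⁴ = 2 − 2·(174.7/204)⁴ = 0.9246.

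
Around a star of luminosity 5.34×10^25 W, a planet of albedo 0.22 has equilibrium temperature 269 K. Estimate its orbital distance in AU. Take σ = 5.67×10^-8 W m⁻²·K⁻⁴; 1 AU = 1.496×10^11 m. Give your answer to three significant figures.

0.353 AU

The flux needed for this T is 4σT⁴/(1−0.22) = 1523 W m⁻².
From L = 4πd²S, d = √(5.34×10^25/(4π·1523)) = 5.283×10^10 m = 0.3531 AU.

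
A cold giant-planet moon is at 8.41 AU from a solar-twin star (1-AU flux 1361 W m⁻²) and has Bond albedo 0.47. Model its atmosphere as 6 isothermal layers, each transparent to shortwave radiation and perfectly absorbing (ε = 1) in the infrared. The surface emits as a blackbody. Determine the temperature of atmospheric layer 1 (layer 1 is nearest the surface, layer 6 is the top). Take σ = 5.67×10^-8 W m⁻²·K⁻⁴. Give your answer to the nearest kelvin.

Irradiance scales as 1/d², so S = 1361 W m⁻² × (1/8.41)² = 19.24 W m⁻².
The effective emission temperature is T_e = [S(1−α)/(4σ)]^¼ = 81.89 K.
The net upward flux σT_e⁴ is constant between every pair of levels, so T_k⁴ = (N+1−k)T_e⁴.
T_1 = (6)^(1/4)·81.89 = 128.2 K.

128 kelvin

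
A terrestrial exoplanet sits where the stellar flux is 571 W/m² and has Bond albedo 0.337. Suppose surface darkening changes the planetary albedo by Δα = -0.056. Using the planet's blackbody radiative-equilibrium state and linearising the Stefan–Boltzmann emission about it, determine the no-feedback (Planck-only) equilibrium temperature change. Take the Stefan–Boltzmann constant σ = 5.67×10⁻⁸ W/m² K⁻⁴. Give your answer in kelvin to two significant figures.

4.3 kelvin

The baseline emission temperature is T_e = 202.1 K.
The change in absorbed flux is Δ[S(1−α)/4] = −SΔα/4 = 7.994 W/m².
The Planck feedback parameter is 4σT_e³ = 1.873 W/m²/K.
ΔT₀ = ΔF/λ_P = 7.994/1.873 = 4.27 K.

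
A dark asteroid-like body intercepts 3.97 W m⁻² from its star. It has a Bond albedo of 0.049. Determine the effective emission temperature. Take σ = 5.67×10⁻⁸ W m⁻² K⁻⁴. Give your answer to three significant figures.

63.9 K

The planet absorbs (1−α)S over its disc πR² and re-emits over 4πR², so the mean absorbed flux is (1−0.049)·3.970/4 = 0.9439 W m⁻².
Set σT⁴ = 0.9439 → T = (0.9439/σ)^(1/4) = 63.88 K.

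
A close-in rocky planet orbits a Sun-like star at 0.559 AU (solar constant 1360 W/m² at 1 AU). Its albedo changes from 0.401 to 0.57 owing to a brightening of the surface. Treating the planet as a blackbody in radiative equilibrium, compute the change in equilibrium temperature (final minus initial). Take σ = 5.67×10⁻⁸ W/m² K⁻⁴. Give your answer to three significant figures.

Irradiance scales as 1/d², so S = 1360 W/m² × (1/0.559)² = 4352 W/m².
With α = 0.401, T₁ = 327.4 K.
With α = 0.57, T₂ = 301.4 K.
Change: 301.4 − 327.4 = -26.04 K.

-26.0 K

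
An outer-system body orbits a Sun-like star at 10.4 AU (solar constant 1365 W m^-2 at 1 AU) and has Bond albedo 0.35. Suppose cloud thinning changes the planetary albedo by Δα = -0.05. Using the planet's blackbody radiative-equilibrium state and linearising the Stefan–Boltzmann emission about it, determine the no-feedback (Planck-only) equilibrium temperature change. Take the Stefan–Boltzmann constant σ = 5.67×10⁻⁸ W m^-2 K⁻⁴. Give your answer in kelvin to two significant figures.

1.5 K

Irradiance scales as 1/d², so S = 1365 W m^-2 × (1/10.4)² = 12.62 W m^-2.
The baseline emission temperature is T_e = 77.55 K.
The change in absorbed flux is Δ[S(1−α)/4] = −SΔα/4 = 0.1578 W m^-2.
Linearising σT⁴ gives d(σT⁴)/dT = 4σT_e³ = 0.1058 W m^-2 per K.
ΔT₀ = ΔF/λ_P = 0.1578/0.1058 = 1.49 K.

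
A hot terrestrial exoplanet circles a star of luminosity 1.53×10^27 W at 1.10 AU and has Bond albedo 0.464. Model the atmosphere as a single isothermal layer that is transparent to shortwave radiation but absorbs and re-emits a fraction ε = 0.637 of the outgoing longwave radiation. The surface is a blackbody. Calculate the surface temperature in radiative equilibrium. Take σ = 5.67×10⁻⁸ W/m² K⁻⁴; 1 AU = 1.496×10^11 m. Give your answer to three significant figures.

353 kelvin

Orbital distance: d = 1.10 AU = 1.646×10^11 m.
Spreading L over a sphere of radius d: S = 1.53×10^27/(4π·1.65×10^11²) = 4496 W/m².
At the top of the atmosphere, σT_e⁴ = S(1−α)/4 = 602.5 W/m², giving T_e = 321.1 K.
Surface balance with a leaky layer gives σT_s⁴ = σT_e⁴·2/(2−ε), so T_s = T_e·[2/(2−0.637)]^(1/4) = 353.4 K.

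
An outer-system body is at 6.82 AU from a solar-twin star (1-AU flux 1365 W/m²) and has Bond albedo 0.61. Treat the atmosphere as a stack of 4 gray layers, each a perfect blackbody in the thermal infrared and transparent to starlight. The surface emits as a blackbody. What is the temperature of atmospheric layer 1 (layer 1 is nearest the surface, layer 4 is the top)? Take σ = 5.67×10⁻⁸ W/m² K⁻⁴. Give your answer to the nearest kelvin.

Irradiance scales as 1/d², so S = 1365 W/m² × (1/6.82)² = 29.35 W/m².
OLR = S(1−α)/4 = 2.861 W/m²; the top layer radiates at T_e = 84.28 K.
In the N-layer model, layer k (counted from the surface) has T_k = (N+1−k)^(1/4)·T_e.
With k = 1: T_1 = (4+1−1)^¼·84.28 K = 119.2 K.

119 K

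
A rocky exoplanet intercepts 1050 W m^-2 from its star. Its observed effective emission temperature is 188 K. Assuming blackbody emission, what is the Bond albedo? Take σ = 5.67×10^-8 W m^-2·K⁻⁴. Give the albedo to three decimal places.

0.730

Energy balance: S(1−α)/4 = σT⁴, so 1−α = 4σT⁴/S.
4σT⁴ = 4·5.67×10⁻⁸·(188)⁴ = 283.3 W m^-2.
Hence α = 1 − 283.3/1050 = 0.7302.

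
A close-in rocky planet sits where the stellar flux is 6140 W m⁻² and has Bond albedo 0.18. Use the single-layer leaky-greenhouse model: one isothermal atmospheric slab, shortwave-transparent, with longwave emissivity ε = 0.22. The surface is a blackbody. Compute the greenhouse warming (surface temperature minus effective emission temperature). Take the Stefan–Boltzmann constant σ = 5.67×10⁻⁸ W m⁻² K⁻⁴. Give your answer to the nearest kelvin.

11 kelvin

At the top of the atmosphere, σT_e⁴ = S(1−α)/4 = 1259 W m⁻², giving T_e = 386.0 K.
The surface balance (absorbed SW + ε·downward IR = σT_s⁴) with T_a⁴ = T_s⁴/2 reduces to T_s = T_e·[2/(2−ε)]^¼ = 397.4 K.
The atmosphere warms the surface by 11.41 K.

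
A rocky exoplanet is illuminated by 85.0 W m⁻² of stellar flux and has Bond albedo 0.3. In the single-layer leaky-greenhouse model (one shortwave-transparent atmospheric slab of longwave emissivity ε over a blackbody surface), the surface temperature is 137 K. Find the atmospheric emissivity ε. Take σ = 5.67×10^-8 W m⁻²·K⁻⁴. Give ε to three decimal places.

0.511

Effective temperature: T_e = [S(1−α)/(4σ)]^(1/4) = 127.3 K.
Inverting T_s⁴ = 2T_e⁴/(2−ε): (T_e/T_s)⁴ = 0.7447, so ε = 2(1 − 0.7447) = 0.5106.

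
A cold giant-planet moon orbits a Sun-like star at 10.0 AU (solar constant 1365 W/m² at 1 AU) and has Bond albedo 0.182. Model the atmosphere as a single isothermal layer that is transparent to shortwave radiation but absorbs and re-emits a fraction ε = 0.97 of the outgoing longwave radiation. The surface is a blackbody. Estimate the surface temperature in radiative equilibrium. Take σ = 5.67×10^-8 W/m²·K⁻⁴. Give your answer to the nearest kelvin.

By the inverse-square law, S = 1365/10.0² = 13.65 W/m².
Effective emission temperature (TOA balance): σT_e⁴ = S(1−α)/4 = 2.791 W/m² → T_e = 83.76 K.
The surface balance (absorbed SW + ε·downward IR = σT_s⁴) with T_a⁴ = T_s⁴/2 reduces to T_s = T_e·[2/(2−ε)]^¼ = 98.88 K.

99 K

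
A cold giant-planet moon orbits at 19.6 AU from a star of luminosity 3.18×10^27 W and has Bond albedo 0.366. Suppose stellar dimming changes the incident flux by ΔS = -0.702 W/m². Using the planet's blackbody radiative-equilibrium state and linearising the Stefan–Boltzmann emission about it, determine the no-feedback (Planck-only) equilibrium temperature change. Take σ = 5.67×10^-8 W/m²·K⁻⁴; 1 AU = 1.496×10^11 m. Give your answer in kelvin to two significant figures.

d = 19.6 × 1.496×10^11 m = 2.932×10^12 m.
Flux at the orbit: S = L/(4πd²) = 3.18×10^27/(4π·(2.93×10^12)²) = 29.43 W/m².
Reference equilibrium: T_e = [S(1−α)/(4σ)]^(1/4) = 95.24 K.
TOA radiative forcing: ΔF = (1−α)ΔS/4 = 0.634·(-0.702)/4 = -0.1113 W/m².
Planck response: λ_P = 4σT_e³ = 4·5.67×10⁻⁸·(95.24)³ = 0.1959 W/m²/K.
ΔT₀ = ΔF/λ_P = -0.1113/0.1959 = -0.568 K.

-0.57 kelvin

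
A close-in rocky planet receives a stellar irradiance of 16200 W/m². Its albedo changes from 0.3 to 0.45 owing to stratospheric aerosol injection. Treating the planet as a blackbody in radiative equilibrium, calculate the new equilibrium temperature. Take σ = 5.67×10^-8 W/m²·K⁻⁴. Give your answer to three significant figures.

With the new albedo, S(1−α₂)/4 = 2228 W/m², so T₂ = 445.2 K.

445 kelvin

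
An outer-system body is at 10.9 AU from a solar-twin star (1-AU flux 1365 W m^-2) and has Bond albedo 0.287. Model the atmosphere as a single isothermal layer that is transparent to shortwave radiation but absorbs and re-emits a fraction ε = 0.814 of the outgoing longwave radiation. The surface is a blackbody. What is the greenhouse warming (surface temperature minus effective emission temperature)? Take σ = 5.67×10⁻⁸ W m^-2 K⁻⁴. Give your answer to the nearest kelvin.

Flux at the orbit: S = 1365/(10.9)² = 11.49 W m^-2.
Effective emission temperature (TOA balance): σT_e⁴ = S(1−α)/4 = 2.048 W m^-2 → T_e = 77.52 K.
For a single slab of emissivity ε, T_s⁴ = 2T_e⁴/(2−ε); thus T_s = 77.52·(1.686)^(1/4) = 88.34 K.
The atmosphere warms the surface by 10.82 K.

11 kelvin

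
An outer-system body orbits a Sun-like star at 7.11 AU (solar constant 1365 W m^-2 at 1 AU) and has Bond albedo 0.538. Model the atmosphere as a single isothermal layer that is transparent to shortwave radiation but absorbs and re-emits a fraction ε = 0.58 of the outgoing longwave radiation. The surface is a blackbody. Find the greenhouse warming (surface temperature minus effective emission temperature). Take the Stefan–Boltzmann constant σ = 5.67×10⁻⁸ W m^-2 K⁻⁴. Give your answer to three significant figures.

Irradiance scales as 1/d², so S = 1365 W m^-2 × (1/7.11)² = 27.00 W m^-2.
At the top of the atmosphere, σT_e⁴ = S(1−α)/4 = 3.119 W m^-2, giving T_e = 86.12 K.
For a single slab of emissivity ε, T_s⁴ = 2T_e⁴/(2−ε); thus T_s = 86.12·(1.408)^(1/4) = 93.82 K.
T_s − T_e = 93.82 − 86.12 = 7.699 K.

7.70 K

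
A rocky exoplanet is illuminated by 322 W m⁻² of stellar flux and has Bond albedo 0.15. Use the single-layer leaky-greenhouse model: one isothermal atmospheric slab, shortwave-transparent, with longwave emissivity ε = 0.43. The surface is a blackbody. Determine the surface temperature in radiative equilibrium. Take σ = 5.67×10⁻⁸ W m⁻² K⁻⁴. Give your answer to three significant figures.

198 K

At the top of the atmosphere, σT_e⁴ = S(1−α)/4 = 68.42 W m⁻², giving T_e = 186.4 K.
Surface balance with a leaky layer gives σT_s⁴ = σT_e⁴·2/(2−ε), so T_s = T_e·[2/(2−0.43)]^(1/4) = 198.0 K.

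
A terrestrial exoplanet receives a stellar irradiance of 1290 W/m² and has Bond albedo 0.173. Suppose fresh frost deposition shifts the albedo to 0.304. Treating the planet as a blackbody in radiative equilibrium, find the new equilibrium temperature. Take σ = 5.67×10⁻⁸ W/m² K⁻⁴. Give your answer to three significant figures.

251 K

With the new albedo, S(1−α₂)/4 = 224.5 W/m², so T₂ = 250.8 K.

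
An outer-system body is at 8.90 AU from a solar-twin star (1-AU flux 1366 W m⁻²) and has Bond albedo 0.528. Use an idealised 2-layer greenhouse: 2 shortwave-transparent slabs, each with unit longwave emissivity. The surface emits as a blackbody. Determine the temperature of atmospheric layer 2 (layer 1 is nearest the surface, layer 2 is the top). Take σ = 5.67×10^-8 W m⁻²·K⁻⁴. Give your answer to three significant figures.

Flux at the orbit: S = 1366/(8.90)² = 17.25 W m⁻².
OLR = S(1−α)/4 = 2.035 W m⁻²; the top layer radiates at T_e = 77.40 K.
Each opaque layer satisfies 2T_j⁴ = T_{j−1}⁴ + T_{j+1}⁴, giving T_k⁴ = (N+1−k)T_e⁴.
T_2 = (1)^(1/4)·77.40 = 77.40 K.

77.4 K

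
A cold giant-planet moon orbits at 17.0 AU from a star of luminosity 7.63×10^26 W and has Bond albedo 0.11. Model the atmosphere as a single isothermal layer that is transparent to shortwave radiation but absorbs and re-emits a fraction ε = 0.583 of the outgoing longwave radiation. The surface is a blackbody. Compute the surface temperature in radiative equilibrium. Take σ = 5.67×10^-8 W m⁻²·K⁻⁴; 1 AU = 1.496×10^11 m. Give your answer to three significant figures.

84.9 kelvin

Orbital distance: d = 17.0 AU = 2.543×10^12 m.
Spreading L over a sphere of radius d: S = 7.63×10^26/(4π·2.54×10^12²) = 9.388 W m⁻².
The planet radiates to space at T_e = [S(1−α)/(4σ)]^(1/4) = 77.91 K.
The surface balance (absorbed SW + ε·downward IR = σT_s⁴) with T_a⁴ = T_s⁴/2 reduces to T_s = T_e·[2/(2−ε)]^¼ = 84.92 K.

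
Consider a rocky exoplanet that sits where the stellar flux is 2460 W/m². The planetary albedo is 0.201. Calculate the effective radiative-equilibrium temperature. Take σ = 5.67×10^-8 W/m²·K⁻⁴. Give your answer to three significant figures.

305 kelvin

The planet absorbs (1−α)S over its disc πR² and re-emits over 4πR², so the mean absorbed flux is (1−0.201)·2460/4 = 491.4 W/m².
In equilibrium σT⁴ equals this, so T = 305.1 K.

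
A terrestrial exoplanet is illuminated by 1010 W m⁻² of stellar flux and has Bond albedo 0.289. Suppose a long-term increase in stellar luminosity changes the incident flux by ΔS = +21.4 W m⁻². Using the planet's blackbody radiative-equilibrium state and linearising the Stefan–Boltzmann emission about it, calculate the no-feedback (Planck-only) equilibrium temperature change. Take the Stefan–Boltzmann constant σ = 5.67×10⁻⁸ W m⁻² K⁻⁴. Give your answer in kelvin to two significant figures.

Reference equilibrium: T_e = [S(1−α)/(4σ)]^(1/4) = 237.2 K.
Only a fraction (1−α) is absorbed and it's spread over 4πR², so ΔF = (1−α)ΔS/4 = 3.804 W m⁻².
The Planck feedback parameter is 4σT_e³ = 3.027 W m⁻²/K.
ΔT₀ = ΔF/λ_P = 3.804/3.027 = 1.26 K.

1.3 kelvin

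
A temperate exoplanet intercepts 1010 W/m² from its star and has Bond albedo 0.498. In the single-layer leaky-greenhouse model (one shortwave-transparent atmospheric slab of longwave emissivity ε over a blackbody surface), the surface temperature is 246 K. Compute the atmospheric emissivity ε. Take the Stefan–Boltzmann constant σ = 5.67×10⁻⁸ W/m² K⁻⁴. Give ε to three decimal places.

0.779

TOA balance gives T_e = 217.4 K.
Since (2−ε)/2 = (T_e/T_s)⁴ = 0.6104, ε = 0.7791.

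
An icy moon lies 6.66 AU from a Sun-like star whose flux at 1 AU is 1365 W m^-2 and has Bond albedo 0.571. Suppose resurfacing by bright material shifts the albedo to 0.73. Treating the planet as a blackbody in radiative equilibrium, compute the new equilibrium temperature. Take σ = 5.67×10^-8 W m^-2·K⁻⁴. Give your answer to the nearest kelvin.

78 kelvin

By the inverse-square law, S = 1365/6.66² = 30.77 W m^-2.
T₂ = [S(1−α₂)/(4σ)]^(1/4) = [30.77·0.27/(4σ)]^(1/4) = 77.80 K.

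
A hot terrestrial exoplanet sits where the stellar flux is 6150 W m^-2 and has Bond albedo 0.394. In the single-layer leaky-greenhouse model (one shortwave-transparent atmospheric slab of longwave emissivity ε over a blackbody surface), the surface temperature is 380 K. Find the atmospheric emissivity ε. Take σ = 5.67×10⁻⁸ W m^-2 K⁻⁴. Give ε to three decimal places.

0.424

Effective temperature: T_e = [S(1−α)/(4σ)]^(1/4) = 358.0 K.
Since (2−ε)/2 = (T_e/T_s)⁴ = 0.7881, ε = 0.4238.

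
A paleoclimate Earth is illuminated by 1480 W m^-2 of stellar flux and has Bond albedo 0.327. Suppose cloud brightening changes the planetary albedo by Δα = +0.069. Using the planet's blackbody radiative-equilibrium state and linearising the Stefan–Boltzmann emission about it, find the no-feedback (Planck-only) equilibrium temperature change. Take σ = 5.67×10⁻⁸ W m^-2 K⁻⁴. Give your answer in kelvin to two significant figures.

Unperturbed T_e = [1480·(1−0.327)/(4σ)]^¼ = 257.4 K.
TOA radiative forcing: ΔF = −S·Δα/4 = −1480·(+0.069)/4 = -25.53 W m^-2.
The Planck feedback parameter is 4σT_e³ = 3.869 W m^-2/K.
ΔT₀ = ΔF/λ_P = -25.53/3.869 = -6.60 K.

-6.6 K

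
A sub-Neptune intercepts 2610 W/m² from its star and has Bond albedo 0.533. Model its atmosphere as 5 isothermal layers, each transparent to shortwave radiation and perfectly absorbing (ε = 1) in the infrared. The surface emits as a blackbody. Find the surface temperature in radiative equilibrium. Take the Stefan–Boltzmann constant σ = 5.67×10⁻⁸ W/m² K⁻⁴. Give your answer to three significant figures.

424 K

OLR = S(1−α)/4 = 304.7 W/m²; the top layer radiates at T_e = 270.8 K.
Layer-by-layer balance gives σT_s⁴ = (N+1)σT_e⁴, so T_s = 6^¼·270.8 = 423.8 K.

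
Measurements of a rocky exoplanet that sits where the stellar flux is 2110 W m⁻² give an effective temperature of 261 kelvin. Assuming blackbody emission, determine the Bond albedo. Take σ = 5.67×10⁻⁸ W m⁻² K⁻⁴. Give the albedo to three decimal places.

0.501

From σT⁴ = S(1−α)/4 we invert for α: 1−α = 4σT⁴/S.
4σT⁴ = 4·5.67×10⁻⁸·(261)⁴ = 1052 W m⁻².
1−α = 1052/2110 = 0.4988, so α = 0.5012.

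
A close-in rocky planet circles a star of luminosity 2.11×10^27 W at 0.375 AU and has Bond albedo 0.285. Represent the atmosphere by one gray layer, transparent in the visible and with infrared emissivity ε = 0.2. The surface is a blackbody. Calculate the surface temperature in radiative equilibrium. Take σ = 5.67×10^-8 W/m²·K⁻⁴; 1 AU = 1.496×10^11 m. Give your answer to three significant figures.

d = 0.375 × 1.496×10^11 m = 5.610×10^10 m.
S = L/(4πd²) = 53350 W/m².
The planet radiates to space at T_e = [S(1−α)/(4σ)]^(1/4) = 640.4 K.
Surface balance with a leaky layer gives σT_s⁴ = σT_e⁴·2/(2−ε), so T_s = T_e·[2/(2−0.2)]^(1/4) = 657.5 K.

657 kelvin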